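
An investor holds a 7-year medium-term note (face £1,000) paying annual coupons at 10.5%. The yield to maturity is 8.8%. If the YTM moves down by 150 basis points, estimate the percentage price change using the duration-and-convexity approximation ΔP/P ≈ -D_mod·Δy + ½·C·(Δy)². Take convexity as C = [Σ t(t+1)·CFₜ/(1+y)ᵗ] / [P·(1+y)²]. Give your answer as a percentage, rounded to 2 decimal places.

With y = 0.088:
  t   CF        PV=CF/(1+0.088)^t    t·PV        t(t+1)·PV
  1       105.00        96.5074        96.5074         193.0147
  2       105.00        88.7016       177.4032         532.2097
  3       105.00        81.5272       244.5816         978.3266
  4       105.00        74.9331       299.7324       1,498.6621
  5       105.00        68.8723       344.3617       2,066.1701
  6       105.00        63.3018       379.8107       2,658.6748
  7     1,105.00       612.2940     4,286.0581      34,288.4645
  Σ                  1,086.1374     5,828.4551      42,215.5225
P = 1,086.1374; D_Mac = 5.36622 yrs; D_mod = 4.93219 yrs; C = 32.83444.
Duration effect: -4.93219 × (-0.015) = +0.073983
Convexity effect: 0.5 × 32.83444 × (-0.015)² = +0.0036939
ΔP/P ≈ +0.073983 + 0.0036939 = +0.077677 = +7.7677%.

+7.77%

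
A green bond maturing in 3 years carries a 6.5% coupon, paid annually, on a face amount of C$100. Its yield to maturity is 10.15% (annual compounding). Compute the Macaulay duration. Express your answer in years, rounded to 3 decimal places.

2.811 years

Periodic yield y = 0.1015. Discount each cash flow and weight by its year:
  t   CF        PV=CF/(1+0.1015)^t    t·PV
  1         6.50         5.9010         5.9010
  2         6.50         5.3573        10.7146
  3       106.50        79.6886       239.0657
  Σ                     90.9469       255.6814
Price P = Σ PV = 90.9469.
Macaulay duration = Σ(t·PV) / P = 255.6814 / 90.9469 = 2.81133 years.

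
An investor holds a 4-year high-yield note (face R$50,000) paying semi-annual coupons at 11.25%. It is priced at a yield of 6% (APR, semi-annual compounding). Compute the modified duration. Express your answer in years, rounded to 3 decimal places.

Periodic yield y = 0.03. First find Macaulay duration:
  t   CF        PV=CF/(1+0.03)^t    t·PV
  1     2,812.50     2,730.5825     2,730.5825
  2     2,812.50     2,651.0510     5,302.1020
  3     2,812.50     2,573.8359     7,721.5078
  4     2,812.50     2,498.8698     9,995.4793
  5     2,812.50     2,426.0872    12,130.4360
  6     2,812.50     2,355.4245    14,132.5468
  7     2,812.50     2,286.8199    16,007.7391
  8    52,812.50    41,690.6752   333,525.4015
  Σ                 59,213.3460   401,545.7950
P = 59,213.3460; Macaulay duration = 401,545.7950 / 59,213.3460 = 6.78134 half-year periods = 3.39067 years.
Modified duration = D_Mac / (1 + y) = 3.39067 / 1.03 = 3.29191 years.

3.292 years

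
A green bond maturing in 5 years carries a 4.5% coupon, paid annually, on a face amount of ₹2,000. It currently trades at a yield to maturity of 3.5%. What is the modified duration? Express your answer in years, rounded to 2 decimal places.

4.44 years

Periodic yield y = 0.035. First find Macaulay duration:
  t   CF        PV=CF/(1+0.035)^t    t·PV
  1        90.00        86.9565        86.9565
  2        90.00        84.0160       168.0319
  3        90.00        81.1748       243.5245
  4        90.00        78.4298       313.7192
  5     2,090.00     1,759.7239     8,798.6196
  Σ                  2,090.3010     9,610.8518
P = 2,090.3010; Macaulay duration = 9,610.8518 / 2,090.3010 = 4.59783 years.
Modified duration = D_Mac / (1 + y) = 4.59783 / 1.035 = 4.44235 years.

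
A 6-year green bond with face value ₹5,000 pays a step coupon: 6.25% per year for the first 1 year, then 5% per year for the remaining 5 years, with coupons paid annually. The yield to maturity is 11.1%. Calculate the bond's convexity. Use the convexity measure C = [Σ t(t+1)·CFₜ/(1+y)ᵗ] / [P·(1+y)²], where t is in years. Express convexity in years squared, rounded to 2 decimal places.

27.71

With y = 0.111:
  t   CF        PV=CF/(1+0.111)^t    t·PV        t(t+1)·PV
  1       312.50       281.2781       281.2781         562.5563
  2       250.00       202.5405       405.0810       1,215.2430
  3       250.00       182.3047       546.9141       2,187.6562
  4       250.00       164.0906       656.3625       3,281.8125
  5       250.00       147.6963       738.4817       4,430.8900
  6     5,250.00     2,791.7399    16,750.4393     117,253.0748
  Σ                  3,769.6502    19,378.5566     128,931.2328
P = 3,769.6502.
Convexity = Σ t(t+1)·PV / [P·(1+y)²] = 128,931.2328 / (3,769.6502 × 1.234321) = 27.70952.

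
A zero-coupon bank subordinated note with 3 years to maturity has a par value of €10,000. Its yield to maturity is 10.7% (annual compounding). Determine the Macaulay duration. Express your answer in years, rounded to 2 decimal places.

3.00 years

A zero-coupon bond has a single cash flow at maturity, so its Macaulay duration equals its maturity: 3 years.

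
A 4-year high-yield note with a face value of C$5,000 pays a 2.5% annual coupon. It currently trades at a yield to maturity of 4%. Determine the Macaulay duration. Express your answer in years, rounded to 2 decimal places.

Periodic yield y = 0.04. Discount each cash flow and weight by its year:
  t   CF        PV=CF/(1+0.04)^t    t·PV
  1       125.00       120.1923       120.1923
  2       125.00       115.5695       231.1391
  3       125.00       111.1245       333.3736
  4     5,125.00     4,380.8715    17,523.4859
  Σ                  4,727.7579    18,208.1909
Price P = Σ PV = 4,727.7579.
Macaulay duration = Σ(t·PV) / P = 18,208.1909 / 4,727.7579 = 3.85134 years.

3.85 years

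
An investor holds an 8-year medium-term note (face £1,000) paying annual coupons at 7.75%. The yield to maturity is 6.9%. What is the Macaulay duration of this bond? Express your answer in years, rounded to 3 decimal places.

Periodic yield y = 0.069. Discount each cash flow and weight by its year:
  t   CF        PV=CF/(1+0.069)^t    t·PV
  1        77.50        72.4977        72.4977
  2        77.50        67.8182       135.6364
  3        77.50        63.4408       190.3224
  4        77.50        59.3459       237.3837
  5        77.50        55.5154       277.5768
  6        77.50        51.9321       311.5923
  7        77.50        48.5800       340.0602
  8     1,077.50       631.8233     5,054.5864
  Σ                  1,050.9533     6,619.6558
Price P = Σ PV = 1,050.9533.
Macaulay duration = Σ(t·PV) / P = 6,619.6558 / 1,050.9533 = 6.29872 years.

6.299 years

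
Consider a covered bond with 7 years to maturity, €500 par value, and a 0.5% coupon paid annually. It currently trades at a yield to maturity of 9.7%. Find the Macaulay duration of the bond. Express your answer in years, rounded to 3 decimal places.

Periodic yield y = 0.097. Discount each cash flow and weight by its year:
  t   CF        PV=CF/(1+0.097)^t    t·PV
  1         2.50         2.2789         2.2789
  2         2.50         2.0774         4.1549
  3         2.50         1.8937         5.6812
  4         2.50         1.7263         6.9052
  5         2.50         1.5736         7.8682
  6         2.50         1.4345         8.6070
  7       502.50       262.8389     1,839.8724
  Σ                    273.8235     1,875.3678
Price P = Σ PV = 273.8235.
Macaulay duration = Σ(t·PV) / P = 1,875.3678 / 273.8235 = 6.84882 years.

6.849 years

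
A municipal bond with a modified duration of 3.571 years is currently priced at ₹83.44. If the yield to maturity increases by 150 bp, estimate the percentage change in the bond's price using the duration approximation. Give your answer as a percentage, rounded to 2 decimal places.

-5.36%

Duration approximation: ΔP/P ≈ -D_mod · Δy = -3.571 × (+0.015) = -0.053565.
As a percentage: -5.3565%.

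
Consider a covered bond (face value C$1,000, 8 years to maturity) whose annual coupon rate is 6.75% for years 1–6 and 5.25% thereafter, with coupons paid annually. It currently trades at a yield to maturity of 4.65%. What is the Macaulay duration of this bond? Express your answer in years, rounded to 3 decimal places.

Periodic yield y = 0.0465. Discount each cash flow and weight by its year:
  t   CF        PV=CF/(1+0.0465)^t    t·PV
  1        67.50        64.5007        64.5007
  2        67.50        61.6347       123.2694
  3        67.50        58.8960       176.6881
  4        67.50        56.2791       225.1162
  5        67.50        53.7784       268.8918
  6        67.50        51.3888       308.3327
  7        52.50        38.1931       267.3516
  8     1,052.50       731.6582     5,853.2656
  Σ                  1,116.3290     7,287.4162
Price P = Σ PV = 1,116.3290.
Macaulay duration = Σ(t·PV) / P = 7,287.4162 / 1,116.3290 = 6.52802 years.

6.528 years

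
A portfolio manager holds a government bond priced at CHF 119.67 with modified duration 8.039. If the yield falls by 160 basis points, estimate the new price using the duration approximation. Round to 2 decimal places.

CHF 135.06

Duration approximation: ΔP/P ≈ -D_mod · Δy = -8.039 × (-0.016) = +0.128624.
New price ≈ 119.67 × (1 + 0.128624) = 135.06243408.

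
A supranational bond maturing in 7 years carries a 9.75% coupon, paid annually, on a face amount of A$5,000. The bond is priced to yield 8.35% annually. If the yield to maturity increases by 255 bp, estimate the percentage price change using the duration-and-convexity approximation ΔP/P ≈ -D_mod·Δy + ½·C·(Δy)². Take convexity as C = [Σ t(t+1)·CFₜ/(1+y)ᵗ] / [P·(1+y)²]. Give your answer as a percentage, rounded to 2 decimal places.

-11.72%

With y = 0.0835:
  t   CF        PV=CF/(1+0.0835)^t    t·PV        t(t+1)·PV
  1       487.50       449.9308       449.9308         899.8616
  2       487.50       415.2568       830.5137       2,491.5410
  3       487.50       383.2550     1,149.7651       4,599.0605
  4       487.50       353.7195     1,414.8779       7,074.3893
  5       487.50       326.4600     1,632.3002       9,793.8015
  6       487.50       301.3014     1,807.8083      12,654.6581
  7     5,487.50     3,130.2003    21,911.4018     175,291.2148
  Σ                  5,360.1238    29,196.5978     212,804.5266
P = 5,360.1238; D_Mac = 5.44700 yrs; D_mod = 5.02723 yrs; C = 33.81802.
Duration effect: -5.02723 × (+0.0255) = -0.128194
Convexity effect: 0.5 × 33.81802 × (0.0255)² = +0.0109951
ΔP/P ≈ -0.128194 + 0.0109951 = -0.117199 = -11.7199%.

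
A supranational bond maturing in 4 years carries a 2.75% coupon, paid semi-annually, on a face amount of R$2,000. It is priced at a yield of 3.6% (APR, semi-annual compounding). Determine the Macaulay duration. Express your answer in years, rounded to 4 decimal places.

Periodic yield y = 0.018. Discount each cash flow and weight by its period:
  t   CF        PV=CF/(1+0.018)^t    t·PV
  1        27.50        27.0138        27.0138
  2        27.50        26.5361        53.0722
  3        27.50        26.0669        78.2007
  4        27.50        25.6060       102.4240
  5        27.50        25.1532       125.7662
  6        27.50        24.7085       148.2509
  7        27.50        24.2716       169.9011
  8     2,027.50     1,757.8372    14,062.6972
  Σ                  1,937.1932    14,767.3260
Price P = Σ PV = 1,937.1932.
Macaulay duration = Σ(t·PV) / P = 14,767.3260 / 1,937.1932 = 7.62305 half-year periods.
In years: 7.62305 / 2 = 3.81153 years.

3.8115 years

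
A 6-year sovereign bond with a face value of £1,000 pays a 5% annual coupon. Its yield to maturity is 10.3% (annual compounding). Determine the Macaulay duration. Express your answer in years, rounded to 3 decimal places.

Periodic yield y = 0.103. Discount each cash flow and weight by its year:
  t   CF        PV=CF/(1+0.103)^t    t·PV
  1        50.00        45.3309        45.3309
  2        50.00        41.0978        82.1957
  3        50.00        37.2601       111.7802
  4        50.00        33.7806       135.1226
  5        50.00        30.6262       153.1308
  6     1,050.00       583.0908     3,498.5451
  Σ                    771.1865     4,026.1052
Price P = Σ PV = 771.1865.
Macaulay duration = Σ(t·PV) / P = 4,026.1052 / 771.1865 = 5.22066 years.

5.221 years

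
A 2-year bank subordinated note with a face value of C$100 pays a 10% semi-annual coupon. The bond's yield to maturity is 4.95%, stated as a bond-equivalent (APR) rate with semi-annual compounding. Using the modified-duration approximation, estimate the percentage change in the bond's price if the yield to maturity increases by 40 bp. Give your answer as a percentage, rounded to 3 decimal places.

-0.729%

Periodic yield y = 0.02475. Modified duration first:
  t   CF        PV=CF/(1+0.02475)^t    t·PV
  1         5.00         4.8792         4.8792
  2         5.00         4.7614         9.5228
  3         5.00         4.6464        13.9392
  4       105.00        95.2177       380.8707
  Σ                    109.5047       409.2119
P = 109.5047; D_Mac = 3.73693 half-year periods = 1.86847 yrs; D_mod = 1.86847/(1+0.02475) = 1.82334 yrs.
ΔP/P ≈ -D_mod · Δy = -1.82334 × (+0.004) = -0.007293 = -0.7293%.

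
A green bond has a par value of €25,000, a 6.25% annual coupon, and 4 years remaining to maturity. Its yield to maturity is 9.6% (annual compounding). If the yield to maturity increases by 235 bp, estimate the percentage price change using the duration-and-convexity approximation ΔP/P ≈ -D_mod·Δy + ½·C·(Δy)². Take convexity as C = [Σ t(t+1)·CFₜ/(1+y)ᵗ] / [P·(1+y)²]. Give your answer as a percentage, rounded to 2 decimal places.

-7.40%

With y = 0.096:
  t   CF        PV=CF/(1+0.096)^t    t·PV        t(t+1)·PV
  1     1,562.50     1,425.6387     1,425.6387       2,851.2774
  2     1,562.50     1,300.7652     2,601.5304       7,804.5913
  3     1,562.50     1,186.8296     3,560.4888      14,241.9550
  4    26,562.50    18,408.8530    73,635.4122     368,177.0609
  Σ                 22,322.0865    81,223.0701     393,074.8846
P = 22,322.0865; D_Mac = 3.63869 yrs; D_mod = 3.31997 yrs; C = 14.65951.
Duration effect: -3.31997 × (+0.0235) = -0.078019
Convexity effect: 0.5 × 14.65951 × (0.0235)² = +0.0040479
ΔP/P ≈ -0.078019 + 0.0040479 = -0.073971 = -7.3971%.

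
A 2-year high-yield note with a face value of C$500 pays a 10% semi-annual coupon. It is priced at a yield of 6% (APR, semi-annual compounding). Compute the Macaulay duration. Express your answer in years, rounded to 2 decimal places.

1.87 years

Periodic yield y = 0.03. Discount each cash flow and weight by its period:
  t   CF        PV=CF/(1+0.03)^t    t·PV
  1        25.00        24.2718        24.2718
  2        25.00        23.5649        47.1298
  3        25.00        22.8785        68.6356
  4       525.00       466.4557     1,865.8228
  Σ                    537.1710     2,005.8601
Price P = Σ PV = 537.1710.
Macaulay duration = Σ(t·PV) / P = 2,005.8601 / 537.1710 = 3.73412 half-year periods.
In years: 3.73412 / 2 = 1.86706 years.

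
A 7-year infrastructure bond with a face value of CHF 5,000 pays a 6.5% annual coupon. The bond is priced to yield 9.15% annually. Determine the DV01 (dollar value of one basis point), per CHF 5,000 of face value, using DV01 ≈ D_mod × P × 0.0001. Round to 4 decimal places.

CHF 2.2819

Periodic yield y = 0.0915.
  t   CF        PV=CF/(1+0.0915)^t    t·PV
  1       325.00       297.7554       297.7554
  2       325.00       272.7947       545.5893
  3       325.00       249.9264       749.7792
  4       325.00       228.9752       915.9007
  5       325.00       209.7803     1,048.9014
  6       325.00       192.1945     1,153.1669
  7     5,325.00     2,885.0506    20,195.3541
  Σ                  4,336.4770    24,906.4470
P = 4,336.4770; D_Mac = 5.74347 yrs; D_mod = 5.26200 yrs.
DV01 ≈ 5.26200 × 4,336.4770 × 0.0001 = 2.281855.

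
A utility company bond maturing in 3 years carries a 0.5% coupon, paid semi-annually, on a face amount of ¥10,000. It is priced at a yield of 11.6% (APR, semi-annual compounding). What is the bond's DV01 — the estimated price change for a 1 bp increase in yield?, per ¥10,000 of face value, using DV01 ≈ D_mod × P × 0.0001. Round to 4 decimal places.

Periodic yield y = 0.058.
  t   CF        PV=CF/(1+0.058)^t    t·PV
  1        25.00        23.6295        23.6295
  2        25.00        22.3341        44.6682
  3        25.00        21.1097        63.3292
  4        25.00        19.9525        79.8100
  5        25.00        18.8587        94.2935
  6    10,025.00     7,147.7668    42,886.6008
  Σ                  7,253.6513    43,192.3312
P = 7,253.6513; D_Mac = 5.95456 half-year periods = 2.97728 yrs; D_mod = 2.81407 yrs.
DV01 ≈ 2.81407 × 7,253.6513 × 0.0001 = 2.041225.

¥2.0412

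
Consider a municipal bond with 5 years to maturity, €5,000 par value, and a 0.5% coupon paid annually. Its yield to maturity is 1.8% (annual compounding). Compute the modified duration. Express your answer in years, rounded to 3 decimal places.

Periodic yield y = 0.018. First find Macaulay duration:
  t   CF        PV=CF/(1+0.018)^t    t·PV
  1        25.00        24.5580        24.5580
  2        25.00        24.1237        48.2475
  3        25.00        23.6972        71.0915
  4        25.00        23.2782        93.1127
  5     5,025.00     4,596.1816    22,980.9078
  Σ                  4,691.8386    23,217.9175
P = 4,691.8386; Macaulay duration = 23,217.9175 / 4,691.8386 = 4.94858 years.
Modified duration = D_Mac / (1 + y) = 4.94858 / 1.018 = 4.86108 years.

4.861 years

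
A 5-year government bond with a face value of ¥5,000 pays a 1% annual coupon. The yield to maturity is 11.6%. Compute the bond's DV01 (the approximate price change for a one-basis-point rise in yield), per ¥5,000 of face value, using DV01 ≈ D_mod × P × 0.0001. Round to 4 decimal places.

Periodic yield y = 0.116.
  t   CF        PV=CF/(1+0.116)^t    t·PV
  1        50.00        44.8029        44.8029
  2        50.00        40.1459        80.2919
  3        50.00        35.9731       107.9192
  4        50.00        32.2339       128.9357
  5     5,050.00     2,917.2282    14,586.1411
  Σ                  3,070.3840    14,948.0907
P = 3,070.3840; D_Mac = 4.86848 yrs; D_mod = 4.36243 yrs.
DV01 ≈ 4.36243 × 3,070.3840 × 0.0001 = 1.339435.

¥1.3394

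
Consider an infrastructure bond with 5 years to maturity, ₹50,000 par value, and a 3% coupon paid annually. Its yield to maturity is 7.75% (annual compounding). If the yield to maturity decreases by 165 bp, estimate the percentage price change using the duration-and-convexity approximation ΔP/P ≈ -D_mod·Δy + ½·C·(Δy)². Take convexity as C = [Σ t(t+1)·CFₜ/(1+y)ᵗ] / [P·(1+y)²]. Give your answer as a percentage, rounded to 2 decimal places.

+7.49%

With y = 0.0775:
  t   CF        PV=CF/(1+0.0775)^t    t·PV        t(t+1)·PV
  1     1,500.00     1,392.1114     1,392.1114       2,784.2227
  2     1,500.00     1,291.9827     2,583.9654       7,751.8963
  3     1,500.00     1,199.0559     3,597.1676      14,388.6705
  4     1,500.00     1,112.8129     4,451.2515      22,256.2576
  5    51,500.00    35,458.5388   177,292.6940   1,063,756.1639
  Σ                 40,454.5016   189,317.1899   1,110,937.2110
P = 40,454.5016; D_Mac = 4.67976 yrs; D_mod = 4.34316 yrs; C = 23.65310.
Duration effect: -4.34316 × (-0.0165) = +0.071662
Convexity effect: 0.5 × 23.65310 × (-0.0165)² = +0.0032198
ΔP/P ≈ +0.071662 + 0.0032198 = +0.074882 = +7.4882%.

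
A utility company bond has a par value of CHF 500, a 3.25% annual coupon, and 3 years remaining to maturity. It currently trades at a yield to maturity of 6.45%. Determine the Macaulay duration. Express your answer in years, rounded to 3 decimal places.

2.902 years

Periodic yield y = 0.0645. Discount each cash flow and weight by its year:
  t   CF        PV=CF/(1+0.0645)^t    t·PV
  1        16.25        15.2654        15.2654
  2        16.25        14.3404        28.6809
  3       516.25       427.9796     1,283.9388
  Σ                    457.5854     1,327.8850
Price P = Σ PV = 457.5854.
Macaulay duration = Σ(t·PV) / P = 1,327.8850 / 457.5854 = 2.90194 years.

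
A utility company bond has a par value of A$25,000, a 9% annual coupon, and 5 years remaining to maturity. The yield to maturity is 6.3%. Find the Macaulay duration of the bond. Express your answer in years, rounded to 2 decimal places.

4.28 years

Periodic yield y = 0.063. Discount each cash flow and weight by its year:
  t   CF        PV=CF/(1+0.063)^t    t·PV
  1     2,250.00     2,116.6510     2,116.6510
  2     2,250.00     1,991.2051     3,982.4101
  3     2,250.00     1,873.1939     5,619.5816
  4     2,250.00     1,762.1767     7,048.7069
  5    27,250.00    20,077.0631   100,385.3155
  Σ                 27,820.2897   119,152.6651
Price P = Σ PV = 27,820.2897.
Macaulay duration = Σ(t·PV) / P = 119,152.6651 / 27,820.2897 = 4.28294 years.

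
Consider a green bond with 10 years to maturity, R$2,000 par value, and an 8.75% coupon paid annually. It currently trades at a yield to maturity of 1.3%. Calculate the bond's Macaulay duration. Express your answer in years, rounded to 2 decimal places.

7.78 years

Periodic yield y = 0.013. Discount each cash flow and weight by its year:
  t   CF        PV=CF/(1+0.013)^t    t·PV
  1       175.00       172.7542       172.7542
  2       175.00       170.5372       341.0744
  3       175.00       168.3487       505.0460
  4       175.00       166.1882       664.7529
  5       175.00       164.0555       820.2776
  6       175.00       161.9502       971.7009
  7       175.00       159.8718     1,119.1028
  8       175.00       157.8202     1,262.5613
  9       175.00       155.7948     1,402.1535
  10    2,175.00     1,911.4582    19,114.5821
  Σ                  3,388.7790    26,374.0057
Price P = Σ PV = 3,388.7790.
Macaulay duration = Σ(t·PV) / P = 26,374.0057 / 3,388.7790 = 7.78275 years.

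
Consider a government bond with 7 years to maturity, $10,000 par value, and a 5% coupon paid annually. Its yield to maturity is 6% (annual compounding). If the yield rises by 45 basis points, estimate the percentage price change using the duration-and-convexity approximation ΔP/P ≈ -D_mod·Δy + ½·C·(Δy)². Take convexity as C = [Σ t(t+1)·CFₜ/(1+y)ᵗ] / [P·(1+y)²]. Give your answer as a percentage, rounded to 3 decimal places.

With y = 0.06:
  t   CF        PV=CF/(1+0.06)^t    t·PV        t(t+1)·PV
  1       500.00       471.6981       471.6981         943.3962
  2       500.00       444.9982       889.9964       2,669.9893
  3       500.00       419.8096     1,259.4289       5,037.7157
  4       500.00       396.0468     1,584.1873       7,920.9366
  5       500.00       373.6291     1,868.1454      11,208.8726
  6       500.00       352.4803     2,114.8816      14,804.1713
  7    10,500.00     6,983.0997    48,881.6979     391,053.5828
  Σ                  9,441.7619    57,070.0357     433,638.6646
P = 9,441.7619; D_Mac = 6.04443 yrs; D_mod = 5.70229 yrs; C = 40.87551.
Duration effect: -5.70229 × (+0.0045) = -0.025660
Convexity effect: 0.5 × 40.87551 × (0.0045)² = +0.0004139
ΔP/P ≈ -0.025660 + 0.0004139 = -0.025246 = -2.5246%.

-2.525%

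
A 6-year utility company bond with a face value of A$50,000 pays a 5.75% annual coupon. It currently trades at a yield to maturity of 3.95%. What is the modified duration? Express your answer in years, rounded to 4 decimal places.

Periodic yield y = 0.0395. First find Macaulay duration:
  t   CF        PV=CF/(1+0.0395)^t    t·PV
  1     2,875.00     2,765.7528     2,765.7528
  2     2,875.00     2,660.6568     5,321.3136
  3     2,875.00     2,559.5544     7,678.6633
  4     2,875.00     2,462.2938     9,849.1753
  5     2,875.00     2,368.7290    11,843.6451
  6    52,875.00    41,908.6256   251,451.7536
  Σ                 54,725.6125   288,910.3037
P = 54,725.6125; Macaulay duration = 288,910.3037 / 54,725.6125 = 5.27925 years.
Modified duration = D_Mac / (1 + y) = 5.27925 / 1.0395 = 5.07865 years.

5.0786 years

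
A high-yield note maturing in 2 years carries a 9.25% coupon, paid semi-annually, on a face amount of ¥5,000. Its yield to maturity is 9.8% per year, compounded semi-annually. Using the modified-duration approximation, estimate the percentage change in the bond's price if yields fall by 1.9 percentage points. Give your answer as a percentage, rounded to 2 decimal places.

+3.39%

Periodic yield y = 0.049. Modified duration first:
  t   CF        PV=CF/(1+0.049)^t    t·PV
  1       231.25       220.4480       220.4480
  2       231.25       210.1507       420.3013
  3       231.25       200.3343       601.0029
  4     5,231.25     4,320.1967    17,280.7869
  Σ                  4,951.1297    18,522.5391
P = 4,951.1297; D_Mac = 3.74107 half-year periods = 1.87054 yrs; D_mod = 1.87054/(1+0.049) = 1.78316 yrs.
ΔP/P ≈ -D_mod · Δy = -1.78316 × (-0.019) = +0.033880 = +3.3880%.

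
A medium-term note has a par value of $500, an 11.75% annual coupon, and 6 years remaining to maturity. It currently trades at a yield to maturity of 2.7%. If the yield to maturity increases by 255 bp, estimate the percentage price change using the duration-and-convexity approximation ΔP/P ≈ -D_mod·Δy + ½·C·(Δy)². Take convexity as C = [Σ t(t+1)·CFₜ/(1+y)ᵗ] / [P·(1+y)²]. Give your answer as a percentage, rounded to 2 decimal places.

With y = 0.027:
  t   CF        PV=CF/(1+0.027)^t    t·PV        t(t+1)·PV
  1        58.75        57.2055        57.2055         114.4109
  2        58.75        55.7015       111.4030         334.2091
  3        58.75        54.2371       162.7113         650.8453
  4        58.75        52.8112       211.2448       1,056.2241
  5        58.75        51.4228       257.1140       1,542.6838
  6       558.75       476.2060     2,857.2361      20,000.6525
  Σ                    747.5841     3,656.9147      23,699.0257
P = 747.5841; D_Mac = 4.89164 yrs; D_mod = 4.76304 yrs; C = 30.05589.
Duration effect: -4.76304 × (+0.0255) = -0.121458
Convexity effect: 0.5 × 30.05589 × (0.0255)² = +0.0097719
ΔP/P ≈ -0.121458 + 0.0097719 = -0.111686 = -11.1686%.

-11.17%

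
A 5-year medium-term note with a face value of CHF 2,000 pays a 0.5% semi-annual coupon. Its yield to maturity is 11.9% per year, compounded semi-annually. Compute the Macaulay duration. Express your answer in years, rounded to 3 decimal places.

Periodic yield y = 0.0595. Discount each cash flow and weight by its period:
  t   CF        PV=CF/(1+0.0595)^t    t·PV
  1         5.00         4.7192         4.7192
  2         5.00         4.4542         8.9084
  3         5.00         4.2040        12.6121
  4         5.00         3.9679        15.8718
  5         5.00         3.7451        18.7256
  6         5.00         3.5348        21.2088
  7         5.00         3.3363        23.3540
  8         5.00         3.1489        25.1914
  9         5.00         2.9721        26.7488
  10    2,005.00     1,124.8763    11,248.7630
  Σ                  1,158.9589    11,406.1030
Price P = Σ PV = 1,158.9589.
Macaulay duration = Σ(t·PV) / P = 11,406.1030 / 1,158.9589 = 9.84168 half-year periods.
In years: 9.84168 / 2 = 4.92084 years.

4.921 years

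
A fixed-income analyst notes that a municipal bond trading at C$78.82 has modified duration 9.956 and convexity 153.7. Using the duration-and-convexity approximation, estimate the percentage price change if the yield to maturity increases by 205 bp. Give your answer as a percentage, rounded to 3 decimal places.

Duration effect: -D_mod·Δy = -9.956 × (+0.0205) = -0.204098
Convexity effect: ½·C·(Δy)² = 0.5 × 153.7 × (0.0205)² = +0.0322962125
ΔP/P ≈ -0.204098 + 0.0322962125 = -0.1718017875
= -17.18017875%.

-17.180%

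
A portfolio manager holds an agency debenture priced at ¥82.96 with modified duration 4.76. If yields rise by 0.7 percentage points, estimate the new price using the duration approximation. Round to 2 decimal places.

¥80.20

Duration approximation: ΔP/P ≈ -D_mod · Δy = -4.76 × (+0.007) = -0.033320.
New price ≈ 82.96 × (1 - 0.033320) = 80.1957728.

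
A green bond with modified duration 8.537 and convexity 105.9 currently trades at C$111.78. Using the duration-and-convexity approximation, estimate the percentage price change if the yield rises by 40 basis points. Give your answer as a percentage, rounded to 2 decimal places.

Duration effect: -D_mod·Δy = -8.537 × (+0.004) = -0.034148
Convexity effect: ½·C·(Δy)² = 0.5 × 105.9 × (0.004)² = +0.0008472
ΔP/P ≈ -0.034148 + 0.0008472 = -0.0333008
= -3.33008%.

-3.33%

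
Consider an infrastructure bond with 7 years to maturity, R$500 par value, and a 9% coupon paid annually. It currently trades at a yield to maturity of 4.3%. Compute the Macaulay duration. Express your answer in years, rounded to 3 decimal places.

5.677 years

Periodic yield y = 0.043. Discount each cash flow and weight by its year:
  t   CF        PV=CF/(1+0.043)^t    t·PV
  1        45.00        43.1448        43.1448
  2        45.00        41.3660        82.7321
  3        45.00        39.6606       118.9819
  4        45.00        38.0255       152.1021
  5        45.00        36.4578       182.2892
  6        45.00        34.9548       209.7287
  7       545.00       405.8881     2,841.2169
  Σ                    639.4977     3,630.1957
Price P = Σ PV = 639.4977.
Macaulay duration = Σ(t·PV) / P = 3,630.1957 / 639.4977 = 5.67664 years.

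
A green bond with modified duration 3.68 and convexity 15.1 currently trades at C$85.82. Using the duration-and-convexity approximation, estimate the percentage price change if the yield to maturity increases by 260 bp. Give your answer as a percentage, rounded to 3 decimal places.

Duration effect: -D_mod·Δy = -3.68 × (+0.026) = -0.095680
Convexity effect: ½·C·(Δy)² = 0.5 × 15.1 × (0.026)² = +0.0051038
ΔP/P ≈ -0.095680 + 0.0051038 = -0.0905762
= -9.05762%.

-9.058%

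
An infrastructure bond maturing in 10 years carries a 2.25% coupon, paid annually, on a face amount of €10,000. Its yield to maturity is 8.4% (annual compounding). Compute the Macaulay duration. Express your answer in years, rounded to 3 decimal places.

8.714 years

Periodic yield y = 0.084. Discount each cash flow and weight by its year:
  t   CF        PV=CF/(1+0.084)^t    t·PV
  1       225.00       207.5646       207.5646
  2       225.00       191.4802       382.9605
  3       225.00       176.6423       529.9269
  4       225.00       162.9541       651.8165
  5       225.00       150.3267       751.6335
  6       225.00       138.6778       832.0666
  7       225.00       127.9315       895.5206
  8       225.00       118.0180       944.1440
  9       225.00       108.8727       979.8543
  10   10,225.00     4,564.2612    45,642.6125
  Σ                  5,946.7292    51,818.0999
Price P = Σ PV = 5,946.7292.
Macaulay duration = Σ(t·PV) / P = 51,818.0999 / 5,946.7292 = 8.71371 years.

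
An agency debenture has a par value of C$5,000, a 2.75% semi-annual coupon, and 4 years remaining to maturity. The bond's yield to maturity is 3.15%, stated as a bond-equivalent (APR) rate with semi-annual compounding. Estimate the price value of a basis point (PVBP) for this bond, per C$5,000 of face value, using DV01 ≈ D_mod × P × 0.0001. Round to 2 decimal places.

C$1.85

Periodic yield y = 0.01575.
  t   CF        PV=CF/(1+0.01575)^t    t·PV
  1        68.75        67.6840        67.6840
  2        68.75        66.6345       133.2690
  3        68.75        65.6013       196.8038
  4        68.75        64.5841       258.3363
  5        68.75        63.5826       317.9132
  6        68.75        62.5967       375.5804
  7        68.75        61.6261       431.3829
  8     5,068.75     4,473.0754    35,784.6036
  Σ                  4,925.3847    37,565.5731
P = 4,925.3847; D_Mac = 7.62693 half-year periods = 3.81347 yrs; D_mod = 3.75434 yrs.
DV01 ≈ 3.75434 × 4,925.3847 × 0.0001 = 1.849154.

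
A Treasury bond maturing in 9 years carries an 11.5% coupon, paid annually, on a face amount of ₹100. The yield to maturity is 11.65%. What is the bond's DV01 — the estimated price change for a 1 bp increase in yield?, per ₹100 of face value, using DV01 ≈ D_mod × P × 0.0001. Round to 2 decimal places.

₹0.05

Periodic yield y = 0.1165.
  t   CF        PV=CF/(1+0.1165)^t    t·PV
  1        11.50        10.3000        10.3000
  2        11.50         9.2253        18.4506
  3        11.50         8.2627        24.7881
  4        11.50         7.4005        29.6021
  5        11.50         6.6283        33.1417
  6        11.50         5.9367        35.6202
  7        11.50         5.3172        37.2207
  8        11.50         4.7624        38.0994
  9       111.50        41.3567       372.2107
  Σ                     99.1900       599.4335
P = 99.1900; D_Mac = 6.04328 yrs; D_mod = 5.41270 yrs.
DV01 ≈ 5.41270 × 99.1900 × 0.0001 = 0.053689.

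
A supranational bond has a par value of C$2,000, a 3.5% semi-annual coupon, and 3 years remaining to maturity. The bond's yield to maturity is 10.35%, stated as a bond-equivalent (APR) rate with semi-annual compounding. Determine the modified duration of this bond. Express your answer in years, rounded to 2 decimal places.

Periodic yield y = 0.05175. First find Macaulay duration:
  t   CF        PV=CF/(1+0.05175)^t    t·PV
  1        35.00        33.2779        33.2779
  2        35.00        31.6405        63.2810
  3        35.00        30.0836        90.2509
  4        35.00        28.6034       114.4137
  5        35.00        27.1960       135.9801
  6     2,035.00     1,503.4510     9,020.7062
  Σ                  1,654.2525     9,457.9098
P = 1,654.2525; Macaulay duration = 9,457.9098 / 1,654.2525 = 5.71733 half-year periods = 2.85867 years.
Modified duration = D_Mac / (1 + y) = 2.85867 / 1.05175 = 2.71801 years.

2.72 years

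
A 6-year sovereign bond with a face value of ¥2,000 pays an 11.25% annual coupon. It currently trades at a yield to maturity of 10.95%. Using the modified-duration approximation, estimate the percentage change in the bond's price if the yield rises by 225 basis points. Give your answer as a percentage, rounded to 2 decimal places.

-9.49%

Periodic yield y = 0.1095. Modified duration first:
  t   CF        PV=CF/(1+0.1095)^t    t·PV
  1       225.00       202.7941       202.7941
  2       225.00       182.7797       365.5594
  3       225.00       164.7406       494.2217
  4       225.00       148.4818       593.9273
  5       225.00       133.8277       669.1385
  6     2,225.00     1,192.7960     7,156.7760
  Σ                  2,025.4198     9,482.4169
P = 2,025.4198; D_Mac = 4.68170 yrs; D_mod = 4.68170/(1+0.1095) = 4.21965 yrs.
ΔP/P ≈ -D_mod · Δy = -4.21965 × (+0.0225) = -0.094942 = -9.4942%.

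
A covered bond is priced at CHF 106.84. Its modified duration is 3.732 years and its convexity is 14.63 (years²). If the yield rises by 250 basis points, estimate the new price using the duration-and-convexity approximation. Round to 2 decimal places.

Duration effect: -D_mod·Δy = -3.732 × (+0.025) = -0.093300
Convexity effect: ½·C·(Δy)² = 0.5 × 14.63 × (0.025)² = +0.004571875
ΔP/P ≈ -0.093300 + 0.004571875 = -0.088728125
New price ≈ 106.84 × (1 - 0.088728125) = 97.360287125.

CHF 97.36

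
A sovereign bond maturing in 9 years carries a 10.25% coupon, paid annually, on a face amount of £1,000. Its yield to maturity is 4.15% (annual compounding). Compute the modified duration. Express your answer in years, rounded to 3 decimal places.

Periodic yield y = 0.0415. First find Macaulay duration:
  t   CF        PV=CF/(1+0.0415)^t    t·PV
  1       102.50        98.4157        98.4157
  2       102.50        94.4942       188.9885
  3       102.50        90.7290       272.1869
  4       102.50        87.1138       348.4550
  5       102.50        83.6426       418.2130
  6       102.50        80.3097       481.8584
  7       102.50        77.1097       539.7678
  8       102.50        74.0371       592.2972
  9     1,102.50       764.6191     6,881.5717
  Σ                  1,450.4710     9,821.7543
P = 1,450.4710; Macaulay duration = 9,821.7543 / 1,450.4710 = 6.77142 years.
Modified duration = D_Mac / (1 + y) = 6.77142 / 1.0415 = 6.50161 years.

6.502 years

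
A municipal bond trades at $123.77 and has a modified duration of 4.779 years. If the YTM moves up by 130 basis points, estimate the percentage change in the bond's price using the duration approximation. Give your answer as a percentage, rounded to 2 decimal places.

-6.21%

Duration approximation: ΔP/P ≈ -D_mod · Δy = -4.779 × (+0.013) = -0.062127.
As a percentage: -6.2127%.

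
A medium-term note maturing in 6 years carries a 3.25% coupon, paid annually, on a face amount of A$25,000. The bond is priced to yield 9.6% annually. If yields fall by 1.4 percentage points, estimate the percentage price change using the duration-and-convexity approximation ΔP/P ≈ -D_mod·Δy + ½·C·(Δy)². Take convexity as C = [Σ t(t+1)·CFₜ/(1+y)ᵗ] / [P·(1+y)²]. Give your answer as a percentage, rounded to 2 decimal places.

With y = 0.096:
  t   CF        PV=CF/(1+0.096)^t    t·PV        t(t+1)·PV
  1       812.50       741.3321       741.3321       1,482.6642
  2       812.50       676.3979     1,352.7958       4,058.3875
  3       812.50       617.1514     1,851.4542       7,405.8166
  4       812.50       563.0943     2,252.3773      11,261.8866
  5       812.50       513.7722     2,568.8610      15,413.1659
  6    25,812.50    14,892.4703    89,354.8221     625,483.7547
  Σ                 18,004.2183    98,121.6425     665,105.6755
P = 18,004.2183; D_Mac = 5.44993 yrs; D_mod = 4.97256 yrs; C = 30.75355.
Duration effect: -4.97256 × (-0.014) = +0.069616
Convexity effect: 0.5 × 30.75355 × (-0.014)² = +0.0030138
ΔP/P ≈ +0.069616 + 0.0030138 = +0.072630 = +7.2630%.

+7.26%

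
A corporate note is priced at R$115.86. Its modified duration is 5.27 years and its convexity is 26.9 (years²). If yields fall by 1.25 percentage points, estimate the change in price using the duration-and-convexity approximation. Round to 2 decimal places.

Duration effect: -D_mod·Δy = -5.27 × (-0.0125) = +0.065875
Convexity effect: ½·C·(Δy)² = 0.5 × 26.9 × (-0.0125)² = +0.0021015625
ΔP/P ≈ +0.065875 + 0.0021015625 = +0.0679765625
ΔP ≈ 115.86 × (+0.0679765625) = +7.87576453125.

+R$7.88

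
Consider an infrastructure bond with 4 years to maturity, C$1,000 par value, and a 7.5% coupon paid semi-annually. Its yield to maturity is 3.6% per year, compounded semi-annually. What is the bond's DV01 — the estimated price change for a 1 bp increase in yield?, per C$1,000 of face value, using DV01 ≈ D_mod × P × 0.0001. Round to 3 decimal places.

C$0.401

Periodic yield y = 0.018.
  t   CF        PV=CF/(1+0.018)^t    t·PV
  1        37.50        36.8369        36.8369
  2        37.50        36.1856        72.3712
  3        37.50        35.5458       106.6373
  4        37.50        34.9173       139.6690
  5        37.50        34.2999       171.4993
  6        37.50        33.6934       202.1603
  7        37.50        33.0976       231.6834
  8     1,037.50       899.5098     7,196.0781
  Σ                  1,144.0862     8,156.9356
P = 1,144.0862; D_Mac = 7.12965 half-year periods = 3.56483 yrs; D_mod = 3.50179 yrs.
DV01 ≈ 3.50179 × 1,144.0862 × 0.0001 = 0.400635.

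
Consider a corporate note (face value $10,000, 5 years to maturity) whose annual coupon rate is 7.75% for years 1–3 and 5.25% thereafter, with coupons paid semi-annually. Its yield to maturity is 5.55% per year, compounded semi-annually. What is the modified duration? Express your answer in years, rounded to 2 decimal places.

4.16 years

Periodic yield y = 0.02775. First find Macaulay duration:
  t   CF        PV=CF/(1+0.02775)^t    t·PV
  1       387.50       377.0372       377.0372
  2       387.50       366.8569       733.7139
  3       387.50       356.9515     1,070.8546
  4       387.50       347.3136     1,389.2543
  5       387.50       337.9359     1,689.6793
  6       387.50       328.8113     1,972.8681
  7       262.50       216.7289     1,517.1026
  8       262.50       210.8771     1,687.0168
  9       262.50       205.1833     1,846.6494
  10   10,262.50     7,805.0972    78,050.9720
  Σ                 10,552.7930    90,335.1481
P = 10,552.7930; Macaulay duration = 90,335.1481 / 10,552.7930 = 8.56031 half-year periods = 4.28015 years.
Modified duration = D_Mac / (1 + y) = 4.28015 / 1.02775 = 4.16459 years.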